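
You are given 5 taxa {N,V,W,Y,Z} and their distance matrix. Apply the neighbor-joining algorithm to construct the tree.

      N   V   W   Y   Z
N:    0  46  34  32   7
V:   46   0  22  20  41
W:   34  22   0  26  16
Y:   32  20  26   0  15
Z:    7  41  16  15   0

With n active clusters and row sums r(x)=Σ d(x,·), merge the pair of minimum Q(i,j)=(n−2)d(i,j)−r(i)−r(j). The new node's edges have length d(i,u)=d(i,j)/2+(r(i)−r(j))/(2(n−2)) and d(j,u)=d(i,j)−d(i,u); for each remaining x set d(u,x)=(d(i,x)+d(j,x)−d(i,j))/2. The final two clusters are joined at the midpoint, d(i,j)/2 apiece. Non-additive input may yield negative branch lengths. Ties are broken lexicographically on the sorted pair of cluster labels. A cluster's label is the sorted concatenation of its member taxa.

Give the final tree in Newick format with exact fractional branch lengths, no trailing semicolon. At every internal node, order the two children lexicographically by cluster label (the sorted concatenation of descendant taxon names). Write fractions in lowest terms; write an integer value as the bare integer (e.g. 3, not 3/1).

1. join N+Z (d=7, Q=-177) ⇒ NZ; edges |N|=61/6, |Z|=-19/6
  updated: d(NZ,V)=40, d(NZ,W)=43/2, d(NZ,Y)=20
2. join NZ+W (d=43/2, Q=-108) ⇒ NWZ; edges |NZ|=55/4, |W|=31/4
  updated: d(NWZ,V)=81/4, d(NWZ,Y)=49/4
3. join NWZ+V (d=81/4, Q=-105/2) ⇒ NVWZ; edges |NWZ|=25/4, |V|=14
  updated: d(NVWZ,Y)=6
4. join NVWZ+Y (d=6) ⇒ NVWYZ; edges |NVWZ|=3, |Y|=3
final tree: ((((N:61/6,Z:-19/6):55/4,W:31/4):25/4,V:14):3,Y:3)
total length: 219/4

((((N:61/6,Z:-19/6):55/4,W:31/4):25/4,V:14):3,Y:3)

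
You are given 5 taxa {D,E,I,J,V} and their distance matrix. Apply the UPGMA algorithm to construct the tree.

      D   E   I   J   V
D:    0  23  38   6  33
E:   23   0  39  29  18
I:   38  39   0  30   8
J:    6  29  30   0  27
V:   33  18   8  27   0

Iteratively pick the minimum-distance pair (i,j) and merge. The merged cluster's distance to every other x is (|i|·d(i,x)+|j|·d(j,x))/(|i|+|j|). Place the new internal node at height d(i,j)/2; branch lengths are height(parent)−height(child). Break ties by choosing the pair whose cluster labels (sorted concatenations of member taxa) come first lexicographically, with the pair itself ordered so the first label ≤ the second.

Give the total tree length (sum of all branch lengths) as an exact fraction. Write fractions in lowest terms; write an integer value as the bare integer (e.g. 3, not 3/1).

1. join D+J (d=6) ⇒ DJ; edges |D|=3, |J|=3
  updated: d(DJ,E)=26, d(DJ,I)=34, d(DJ,V)=30
2. join I+V (d=8) ⇒ IV; edges |I|=4, |V|=4
  updated: d(DJ,IV)=32, d(E,IV)=57/2
3. join DJ+E (d=26) ⇒ DEJ; edges |DJ|=10, |E|=13
  updated: d(DEJ,IV)=185/6
4. join DEJ+IV (d=185/6) ⇒ DEIJV; edges |DEJ|=29/12, |IV|=137/12
final tree: (((D:3,J:3):10,E:13):29/12,(I:4,V:4):137/12)
total length: 305/6

305/6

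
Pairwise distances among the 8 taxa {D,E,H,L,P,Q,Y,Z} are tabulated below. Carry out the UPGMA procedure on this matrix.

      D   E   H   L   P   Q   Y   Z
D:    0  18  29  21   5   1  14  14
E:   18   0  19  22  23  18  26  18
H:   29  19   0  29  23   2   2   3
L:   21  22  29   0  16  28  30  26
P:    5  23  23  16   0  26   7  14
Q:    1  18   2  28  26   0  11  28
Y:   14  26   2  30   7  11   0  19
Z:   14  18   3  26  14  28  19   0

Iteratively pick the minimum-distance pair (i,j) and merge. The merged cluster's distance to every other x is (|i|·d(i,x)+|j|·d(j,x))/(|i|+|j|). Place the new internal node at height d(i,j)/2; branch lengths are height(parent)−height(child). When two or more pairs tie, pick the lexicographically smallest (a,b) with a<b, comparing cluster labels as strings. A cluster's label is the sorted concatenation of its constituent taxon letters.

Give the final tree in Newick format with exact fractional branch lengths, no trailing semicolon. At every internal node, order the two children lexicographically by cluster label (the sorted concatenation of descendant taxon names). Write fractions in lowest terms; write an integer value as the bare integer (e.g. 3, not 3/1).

1. join D+Q (d=1) ⇒ DQ; edges |D|=1/2, |Q|=1/2
  updated: d(DQ,E)=18, d(DQ,H)=31/2, d(DQ,L)=49/2, d(DQ,P)=31/2, d(DQ,Y)=25/2, d(DQ,Z)=21
2. join H+Y (d=2) ⇒ HY; edges |H|=1, |Y|=1
  updated: d(DQ,HY)=14, d(E,HY)=45/2, d(HY,L)=59/2, d(HY,P)=15, d(HY,Z)=11
3. join HY+Z (d=11) ⇒ HYZ; edges |HY|=9/2, |Z|=11/2
  updated: d(DQ,HYZ)=49/3, d(E,HYZ)=21, d(HYZ,L)=85/3, d(HYZ,P)=44/3
4. join HYZ+P (d=44/3) ⇒ HPYZ; edges |HYZ|=11/6, |P|=22/3
  updated: d(DQ,HPYZ)=129/8, d(E,HPYZ)=43/2, d(HPYZ,L)=101/4
5. join DQ+HPYZ (d=129/8) ⇒ DHPQYZ; edges |DQ|=121/16, |HPYZ|=35/48
  updated: d(DHPQYZ,E)=61/3, d(DHPQYZ,L)=25
6. join DHPQYZ+E (d=61/3) ⇒ DEHPQYZ; edges |DHPQYZ|=101/48, |E|=61/6
  updated: d(DEHPQYZ,L)=172/7
7. join DEHPQYZ+L (d=172/7) ⇒ DEHLPQYZ; edges |DEHPQYZ|=89/42, |L|=86/7
final tree: ((((D:1/2,Q:1/2):121/16,(((H:1,Y:1):9/2,Z:11/2):11/6,P:22/3):35/48):101/48,E:61/6):89/42,L:86/7)
total length: 6399/112

((((D:1/2,Q:1/2):121/16,(((H:1,Y:1):9/2,Z:11/2):11/6,P:22/3):35/48):101/48,E:61/6):89/42,L:86/7)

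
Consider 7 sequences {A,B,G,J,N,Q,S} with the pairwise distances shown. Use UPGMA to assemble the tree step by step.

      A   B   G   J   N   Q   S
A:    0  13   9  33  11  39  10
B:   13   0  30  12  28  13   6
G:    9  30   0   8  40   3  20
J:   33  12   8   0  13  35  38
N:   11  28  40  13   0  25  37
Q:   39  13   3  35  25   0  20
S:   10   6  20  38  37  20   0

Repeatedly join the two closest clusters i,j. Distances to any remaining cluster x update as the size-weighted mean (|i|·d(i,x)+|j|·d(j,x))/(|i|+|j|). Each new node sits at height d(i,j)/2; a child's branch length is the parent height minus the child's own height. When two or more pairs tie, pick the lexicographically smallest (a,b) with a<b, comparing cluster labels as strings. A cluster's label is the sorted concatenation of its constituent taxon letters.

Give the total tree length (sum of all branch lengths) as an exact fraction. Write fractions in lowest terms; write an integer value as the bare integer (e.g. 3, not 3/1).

iteration 1: select G,Q (d=3); attach at lengths (3/2, 3/2); label the merged cluster GQ
  updated: d(A,GQ)=24, d(B,GQ)=43/2, d(GQ,J)=43/2, d(GQ,N)=65/2, d(GQ,S)=20
iteration 2: select B,S (d=6); attach at lengths (3, 3); label the merged cluster BS
  updated: d(A,BS)=23/2, d(BS,GQ)=83/4, d(BS,J)=25, d(BS,N)=65/2
iteration 3: select A,N (d=11); attach at lengths (11/2, 11/2); label the merged cluster AN
  updated: d(AN,BS)=22, d(AN,GQ)=113/4, d(AN,J)=23
iteration 4: select BS,GQ (d=83/4); attach at lengths (59/8, 71/8); label the merged cluster BGQS
  updated: d(AN,BGQS)=201/8, d(BGQS,J)=93/4
iteration 5: select AN,J (d=23); attach at lengths (6, 23/2); label the merged cluster AJN
  updated: d(AJN,BGQS)=49/2
iteration 6: select AJN,BGQS (d=49/2); attach at lengths (3/4, 15/8); label the merged cluster ABGJNQS
final tree: (((A:11/2,N:11/2):6,J:23/2):3/4,((B:3,S:3):59/8,(G:3/2,Q:3/2):71/8):15/8)
total length: 451/8

451/8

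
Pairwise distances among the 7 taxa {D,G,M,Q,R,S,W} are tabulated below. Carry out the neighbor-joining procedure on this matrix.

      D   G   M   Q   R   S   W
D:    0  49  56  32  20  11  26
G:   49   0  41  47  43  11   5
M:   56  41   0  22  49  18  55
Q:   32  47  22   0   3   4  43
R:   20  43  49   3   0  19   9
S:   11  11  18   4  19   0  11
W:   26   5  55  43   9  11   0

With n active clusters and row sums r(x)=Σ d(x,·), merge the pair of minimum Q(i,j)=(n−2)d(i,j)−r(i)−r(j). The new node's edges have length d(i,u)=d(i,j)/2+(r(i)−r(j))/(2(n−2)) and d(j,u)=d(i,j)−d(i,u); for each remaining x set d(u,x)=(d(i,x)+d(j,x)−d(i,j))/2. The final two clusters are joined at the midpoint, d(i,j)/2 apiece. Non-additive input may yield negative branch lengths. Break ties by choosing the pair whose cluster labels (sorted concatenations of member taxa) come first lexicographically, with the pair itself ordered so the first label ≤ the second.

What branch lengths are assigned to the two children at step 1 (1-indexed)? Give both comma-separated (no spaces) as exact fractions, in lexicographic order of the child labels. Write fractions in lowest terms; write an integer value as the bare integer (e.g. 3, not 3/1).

step 1: merge (G,W) at d=5, Q=-320; branch lengths G→36/5, W→-11/5; new cluster GW
  updated: d(D,GW)=35, d(GW,M)=91/2, d(GW,Q)=85/2, d(GW,R)=47/2, d(GW,S)=17/2
step 2: merge (M,Q) at d=22, Q=-206; branch lengths M→175/8, Q→1/8; new cluster MQ
  updated: d(D,MQ)=33, d(GW,MQ)=33, d(MQ,R)=15, d(MQ,S)=0
step 3: merge (MQ,S) at d=0, Q=-239/2; branch lengths MQ→85/12, S→-85/12; new cluster MQS
  updated: d(D,MQS)=22, d(GW,MQS)=83/4, d(MQS,R)=17
step 4: merge (D,R) at d=20, Q=-195/2; branch lengths D→113/8, R→47/8; new cluster DR
  updated: d(DR,GW)=77/4, d(DR,MQS)=19/2
step 5: merge (DR,GW) at d=77/4, Q=-99/2; branch lengths DR→4, GW→61/4; new cluster DGRW
  updated: d(DGRW,MQS)=11/2
step 6: merge (DGRW,MQS) at d=11/2; branch lengths DGRW→11/4, MQS→11/4; new cluster DGMQRSW
final tree: (((D:113/8,R:47/8):4,(G:36/5,W:-11/5):61/4):11/4,((M:175/8,Q:1/8):85/12,S:-85/12):11/4)
total length: 287/4

36/5,-11/5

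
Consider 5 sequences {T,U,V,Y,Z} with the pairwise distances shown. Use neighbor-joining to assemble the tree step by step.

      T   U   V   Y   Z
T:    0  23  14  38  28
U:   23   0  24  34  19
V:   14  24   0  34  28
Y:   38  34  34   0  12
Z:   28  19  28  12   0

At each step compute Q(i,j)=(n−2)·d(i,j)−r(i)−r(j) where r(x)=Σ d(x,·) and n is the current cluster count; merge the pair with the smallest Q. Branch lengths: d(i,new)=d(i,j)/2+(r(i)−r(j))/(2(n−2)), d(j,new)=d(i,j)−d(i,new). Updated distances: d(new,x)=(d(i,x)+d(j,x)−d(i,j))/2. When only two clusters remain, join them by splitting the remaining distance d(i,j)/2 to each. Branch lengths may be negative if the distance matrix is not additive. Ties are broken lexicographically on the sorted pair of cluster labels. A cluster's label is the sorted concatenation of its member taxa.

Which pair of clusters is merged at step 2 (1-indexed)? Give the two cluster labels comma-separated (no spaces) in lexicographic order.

T,V

iteration 1: select Y,Z (d=12, Q=-169); attach at lengths (67/6, 5/6); label the merged cluster YZ
  updated: d(T,YZ)=27, d(U,YZ)=41/2, d(V,YZ)=25
iteration 2: select T,V (d=14, Q=-99); attach at lengths (29/4, 27/4); label the merged cluster TV
  updated: d(TV,U)=33/2, d(TV,YZ)=19
iteration 3: select TV,U (d=33/2, Q=-56); attach at lengths (15/2, 9); label the merged cluster TUV
  updated: d(TUV,YZ)=23/2
iteration 4: select TUV,YZ (d=23/2); attach at lengths (23/4, 23/4); label the merged cluster TUVYZ
final tree: (((T:29/4,V:27/4):15/2,U:9):23/4,(Y:67/6,Z:5/6):23/4)
total length: 54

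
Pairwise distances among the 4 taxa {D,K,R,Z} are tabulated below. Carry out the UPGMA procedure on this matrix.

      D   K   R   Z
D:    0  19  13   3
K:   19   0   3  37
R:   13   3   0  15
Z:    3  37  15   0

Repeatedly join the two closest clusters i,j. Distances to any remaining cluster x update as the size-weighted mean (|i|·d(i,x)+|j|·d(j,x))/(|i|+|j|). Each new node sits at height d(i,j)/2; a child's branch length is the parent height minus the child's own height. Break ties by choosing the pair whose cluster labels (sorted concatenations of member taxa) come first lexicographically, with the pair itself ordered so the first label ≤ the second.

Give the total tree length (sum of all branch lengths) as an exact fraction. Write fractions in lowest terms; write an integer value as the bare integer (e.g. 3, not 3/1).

iteration 1: select D,Z (d=3); attach at lengths (3/2, 3/2); label the merged cluster DZ
  updated: d(DZ,K)=28, d(DZ,R)=14
iteration 2: select K,R (d=3); attach at lengths (3/2, 3/2); label the merged cluster KR
  updated: d(DZ,KR)=21
iteration 3: select DZ,KR (d=21); attach at lengths (9, 9); label the merged cluster DKRZ
final tree: ((D:3/2,Z:3/2):9,(K:3/2,R:3/2):9)
total length: 24

24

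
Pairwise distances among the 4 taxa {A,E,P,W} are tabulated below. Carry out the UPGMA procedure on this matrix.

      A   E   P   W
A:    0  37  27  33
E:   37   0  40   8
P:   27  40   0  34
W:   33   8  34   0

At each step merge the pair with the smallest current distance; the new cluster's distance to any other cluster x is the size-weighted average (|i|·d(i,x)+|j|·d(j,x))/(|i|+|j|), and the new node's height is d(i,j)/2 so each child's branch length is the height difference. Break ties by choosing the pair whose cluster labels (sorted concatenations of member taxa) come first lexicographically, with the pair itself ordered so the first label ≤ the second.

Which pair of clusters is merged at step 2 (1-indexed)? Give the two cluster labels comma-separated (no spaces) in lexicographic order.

A,P

step 1: merge (E,W) at d=8; branch lengths E→4, W→4; new cluster EW
  updated: d(A,EW)=35, d(EW,P)=37
step 2: merge (A,P) at d=27; branch lengths A→27/2, P→27/2; new cluster AP
  updated: d(AP,EW)=36
step 3: merge (AP,EW) at d=36; branch lengths AP→9/2, EW→14; new cluster AEPW
final tree: ((A:27/2,P:27/2):9/2,(E:4,W:4):14)
total length: 107/2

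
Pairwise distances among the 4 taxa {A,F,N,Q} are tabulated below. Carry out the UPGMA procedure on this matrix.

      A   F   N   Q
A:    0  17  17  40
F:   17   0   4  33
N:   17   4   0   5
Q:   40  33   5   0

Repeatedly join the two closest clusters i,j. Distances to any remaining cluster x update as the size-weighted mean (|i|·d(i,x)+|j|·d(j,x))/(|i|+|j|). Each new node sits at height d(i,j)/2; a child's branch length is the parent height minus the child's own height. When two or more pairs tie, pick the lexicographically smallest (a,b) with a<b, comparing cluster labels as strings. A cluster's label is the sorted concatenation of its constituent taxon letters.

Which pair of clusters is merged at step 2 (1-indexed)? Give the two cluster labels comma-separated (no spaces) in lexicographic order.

A,FN

1. join F+N (d=4) ⇒ FN; edges |F|=2, |N|=2
  updated: d(A,FN)=17, d(FN,Q)=19
2. join A+FN (d=17) ⇒ AFN; edges |A|=17/2, |FN|=13/2
  updated: d(AFN,Q)=26
3. join AFN+Q (d=26) ⇒ AFNQ; edges |AFN|=9/2, |Q|=13
final tree: ((A:17/2,(F:2,N:2):13/2):9/2,Q:13)
total length: 73/2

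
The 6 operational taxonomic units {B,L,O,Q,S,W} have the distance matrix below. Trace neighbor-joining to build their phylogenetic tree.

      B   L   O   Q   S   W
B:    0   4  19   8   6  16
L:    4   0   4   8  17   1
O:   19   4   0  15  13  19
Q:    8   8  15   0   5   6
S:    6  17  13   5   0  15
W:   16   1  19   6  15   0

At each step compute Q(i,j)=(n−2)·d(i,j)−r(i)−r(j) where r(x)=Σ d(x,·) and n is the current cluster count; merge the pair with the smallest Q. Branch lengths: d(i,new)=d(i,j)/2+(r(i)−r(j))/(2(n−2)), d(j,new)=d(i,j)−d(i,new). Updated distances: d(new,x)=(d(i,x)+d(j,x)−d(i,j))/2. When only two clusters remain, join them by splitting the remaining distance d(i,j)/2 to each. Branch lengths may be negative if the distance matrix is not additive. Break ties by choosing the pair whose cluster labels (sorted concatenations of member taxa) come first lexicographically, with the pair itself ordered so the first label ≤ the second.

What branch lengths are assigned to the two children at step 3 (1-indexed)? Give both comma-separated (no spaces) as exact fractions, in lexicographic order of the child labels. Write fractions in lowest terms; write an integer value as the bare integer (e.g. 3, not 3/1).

55/16,41/16

1. join L+O (d=4, Q=-88) ⇒ LO; edges |L|=-5/2, |O|=13/2
  updated: d(B,LO)=19/2, d(LO,Q)=19/2, d(LO,S)=13, d(LO,W)=8
2. join LO+W (d=8, Q=-61) ⇒ LOW; edges |LO|=19/6, |W|=29/6
  updated: d(B,LOW)=35/4, d(LOW,Q)=15/4, d(LOW,S)=10
3. join B+S (d=6, Q=-127/4) ⇒ BS; edges |B|=55/16, |S|=41/16
  updated: d(BS,LOW)=51/8, d(BS,Q)=7/2
4. join BS+LOW (d=51/8, Q=-109/8) ⇒ BLOSW; edges |BS|=49/16, |LOW|=53/16
  updated: d(BLOSW,Q)=7/16
5. join BLOSW+Q (d=7/16) ⇒ BLOQSW; edges |BLOSW|=7/32, |Q|=7/32
final tree: (((B:55/16,S:41/16):49/16,((L:-5/2,O:13/2):19/6,W:29/6):53/16):7/32,Q:7/32)
total length: 397/16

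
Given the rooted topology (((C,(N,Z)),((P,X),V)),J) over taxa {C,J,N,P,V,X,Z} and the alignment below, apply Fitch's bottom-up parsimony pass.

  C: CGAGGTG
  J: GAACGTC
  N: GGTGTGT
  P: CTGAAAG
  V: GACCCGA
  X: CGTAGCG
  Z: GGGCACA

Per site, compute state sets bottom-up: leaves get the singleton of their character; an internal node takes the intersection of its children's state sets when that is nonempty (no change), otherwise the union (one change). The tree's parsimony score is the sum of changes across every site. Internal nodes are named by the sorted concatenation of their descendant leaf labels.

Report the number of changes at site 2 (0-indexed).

[col 0] NZ: children N:{G}, Z:{G} ∩→ {G}; cost 0
[col 0] CNZ: children C:{C}, NZ:{G} ∪→ {C,G}; cost 1
[col 0] PX: children P:{C}, X:{C} ∩→ {C}; cost 0
[col 0] PVX: children PX:{C}, V:{G} ∪→ {C,G}; cost 1
[col 0] CNPVXZ: children CNZ:{C,G}, PVX:{C,G} ∩→ {C,G}; cost 0
[col 0] CJNPVXZ: children CNPVXZ:{C,G}, J:{G} ∩→ {G}; cost 0
[col 1] NZ: children N:{G}, Z:{G} ∩→ {G}; cost 0
[col 1] CNZ: children C:{G}, NZ:{G} ∩→ {G}; cost 0
[col 1] PX: children P:{T}, X:{G} ∪→ {G,T}; cost 1
[col 1] PVX: children PX:{G,T}, V:{A} ∪→ {A,G,T}; cost 1
[col 1] CNPVXZ: children CNZ:{G}, PVX:{A,G,T} ∩→ {G}; cost 0
[col 1] CJNPVXZ: children CNPVXZ:{G}, J:{A} ∪→ {A,G}; cost 1
[col 2] NZ: children N:{T}, Z:{G} ∪→ {G,T}; cost 1
[col 2] CNZ: children C:{A}, NZ:{G,T} ∪→ {A,G,T}; cost 1
[col 2] PX: children P:{G}, X:{T} ∪→ {G,T}; cost 1
[col 2] PVX: children PX:{G,T}, V:{C} ∪→ {C,G,T}; cost 1
[col 2] CNPVXZ: children CNZ:{A,G,T}, PVX:{C,G,T} ∩→ {G,T}; cost 0
[col 2] CJNPVXZ: children CNPVXZ:{G,T}, J:{A} ∪→ {A,G,T}; cost 1
[col 3] NZ: children N:{G}, Z:{C} ∪→ {C,G}; cost 1
[col 3] CNZ: children C:{G}, NZ:{C,G} ∩→ {G}; cost 0
[col 3] PX: children P:{A}, X:{A} ∩→ {A}; cost 0
[col 3] PVX: children PX:{A}, V:{C} ∪→ {A,C}; cost 1
[col 3] CNPVXZ: children CNZ:{G}, PVX:{A,C} ∪→ {A,C,G}; cost 1
[col 3] CJNPVXZ: children CNPVXZ:{A,C,G}, J:{C} ∩→ {C}; cost 0
[col 4] NZ: children N:{T}, Z:{A} ∪→ {A,T}; cost 1
[col 4] CNZ: children C:{G}, NZ:{A,T} ∪→ {A,G,T}; cost 1
[col 4] PX: children P:{A}, X:{G} ∪→ {A,G}; cost 1
[col 4] PVX: children PX:{A,G}, V:{C} ∪→ {A,C,G}; cost 1
[col 4] CNPVXZ: children CNZ:{A,G,T}, PVX:{A,C,G} ∩→ {A,G}; cost 0
[col 4] CJNPVXZ: children CNPVXZ:{A,G}, J:{G} ∩→ {G}; cost 0
[col 5] NZ: children N:{G}, Z:{C} ∪→ {C,G}; cost 1
[col 5] CNZ: children C:{T}, NZ:{C,G} ∪→ {C,G,T}; cost 1
[col 5] PX: children P:{A}, X:{C} ∪→ {A,C}; cost 1
[col 5] PVX: children PX:{A,C}, V:{G} ∪→ {A,C,G}; cost 1
[col 5] CNPVXZ: children CNZ:{C,G,T}, PVX:{A,C,G} ∩→ {C,G}; cost 0
[col 5] CJNPVXZ: children CNPVXZ:{C,G}, J:{T} ∪→ {C,G,T}; cost 1
[col 6] NZ: children N:{T}, Z:{A} ∪→ {A,T}; cost 1
[col 6] CNZ: children C:{G}, NZ:{A,T} ∪→ {A,G,T}; cost 1
[col 6] PX: children P:{G}, X:{G} ∩→ {G}; cost 0
[col 6] PVX: children PX:{G}, V:{A} ∪→ {A,G}; cost 1
[col 6] CNPVXZ: children CNZ:{A,G,T}, PVX:{A,G} ∩→ {A,G}; cost 0
[col 6] CJNPVXZ: children CNPVXZ:{A,G}, J:{C} ∪→ {A,C,G}; cost 1
per-site changes: [2, 3, 5, 3, 4, 5, 4]; total = 26

5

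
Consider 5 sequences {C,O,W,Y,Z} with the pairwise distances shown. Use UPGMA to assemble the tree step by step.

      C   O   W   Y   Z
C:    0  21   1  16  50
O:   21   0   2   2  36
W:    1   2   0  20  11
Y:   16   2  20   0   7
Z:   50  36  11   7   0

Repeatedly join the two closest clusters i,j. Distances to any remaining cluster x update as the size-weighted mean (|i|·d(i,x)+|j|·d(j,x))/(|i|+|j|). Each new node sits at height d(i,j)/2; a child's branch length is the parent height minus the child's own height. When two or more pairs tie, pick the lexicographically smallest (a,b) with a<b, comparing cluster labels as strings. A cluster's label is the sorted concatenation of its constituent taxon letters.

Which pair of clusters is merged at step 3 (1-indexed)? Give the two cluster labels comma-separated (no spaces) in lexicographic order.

1. join C+W (d=1) ⇒ CW; edges |C|=1/2, |W|=1/2
  updated: d(CW,O)=23/2, d(CW,Y)=18, d(CW,Z)=61/2
2. join O+Y (d=2) ⇒ OY; edges |O|=1, |Y|=1
  updated: d(CW,OY)=59/4, d(OY,Z)=43/2
3. join CW+OY (d=59/4) ⇒ COWY; edges |CW|=55/8, |OY|=51/8
  updated: d(COWY,Z)=26
4. join COWY+Z (d=26) ⇒ COWYZ; edges |COWY|=45/8, |Z|=13
final tree: (((C:1/2,W:1/2):55/8,(O:1,Y:1):51/8):45/8,Z:13)
total length: 279/8

CW,OY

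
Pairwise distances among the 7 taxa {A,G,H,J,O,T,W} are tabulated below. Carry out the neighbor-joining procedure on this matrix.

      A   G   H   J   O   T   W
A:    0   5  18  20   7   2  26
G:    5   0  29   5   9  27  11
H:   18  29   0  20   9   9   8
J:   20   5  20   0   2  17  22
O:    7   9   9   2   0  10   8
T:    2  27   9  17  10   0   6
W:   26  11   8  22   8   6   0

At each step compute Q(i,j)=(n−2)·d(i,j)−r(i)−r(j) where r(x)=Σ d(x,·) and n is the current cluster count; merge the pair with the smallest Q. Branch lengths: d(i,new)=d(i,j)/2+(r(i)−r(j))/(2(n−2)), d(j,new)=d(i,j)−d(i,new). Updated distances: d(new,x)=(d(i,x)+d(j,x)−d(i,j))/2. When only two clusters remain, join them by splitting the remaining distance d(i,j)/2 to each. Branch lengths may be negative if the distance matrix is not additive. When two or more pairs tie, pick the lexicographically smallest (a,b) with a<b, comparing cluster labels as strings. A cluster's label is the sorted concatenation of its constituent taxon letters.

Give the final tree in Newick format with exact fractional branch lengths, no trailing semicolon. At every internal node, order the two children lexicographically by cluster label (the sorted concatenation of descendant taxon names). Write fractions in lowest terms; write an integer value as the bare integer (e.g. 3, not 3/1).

((((A:49/16,T:-17/16):89/16,(H:61/12,W:35/12):67/16):57/16,(G:5/2,J:5/2):87/16):-39/32,O:-39/32)

1. join G+J (d=5, Q=-147) ⇒ GJ; edges |G|=5/2, |J|=5/2
  updated: d(A,GJ)=10, d(GJ,H)=22, d(GJ,O)=3, d(GJ,T)=39/2, d(GJ,W)=14
2. join A+T (d=2, Q=-203/2) ⇒ AT; edges |A|=49/16, |T|=-17/16
  updated: d(AT,GJ)=55/4, d(AT,H)=25/2, d(AT,O)=15/2, d(AT,W)=15
3. join H+W (d=8, Q=-145/2) ⇒ HW; edges |H|=61/12, |W|=35/12
  updated: d(AT,HW)=39/4, d(GJ,HW)=14, d(HW,O)=9/2
4. join AT+HW (d=39/4, Q=-159/4) ⇒ AHTW; edges |AT|=89/16, |HW|=67/16
  updated: d(AHTW,GJ)=9, d(AHTW,O)=9/8
5. join AHTW+GJ (d=9, Q=-105/8) ⇒ AGHJTW; edges |AHTW|=57/16, |GJ|=87/16
  updated: d(AGHJTW,O)=-39/16
6. join AGHJTW+O (d=-39/16) ⇒ AGHJOTW; edges |AGHJTW|=-39/32, |O|=-39/32
final tree: ((((A:49/16,T:-17/16):89/16,(H:61/12,W:35/12):67/16):57/16,(G:5/2,J:5/2):87/16):-39/32,O:-39/32)
total length: 501/16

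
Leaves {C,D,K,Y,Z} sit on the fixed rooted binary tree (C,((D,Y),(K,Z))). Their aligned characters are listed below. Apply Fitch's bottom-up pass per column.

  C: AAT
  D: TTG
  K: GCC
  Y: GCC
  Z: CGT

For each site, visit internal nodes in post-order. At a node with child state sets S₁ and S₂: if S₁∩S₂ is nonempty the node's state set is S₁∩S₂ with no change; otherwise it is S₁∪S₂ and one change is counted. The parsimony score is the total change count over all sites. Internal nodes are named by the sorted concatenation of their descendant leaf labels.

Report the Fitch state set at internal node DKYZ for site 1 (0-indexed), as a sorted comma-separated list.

[col 0] DY: children D:{T}, Y:{G} ∪→ {G,T}; cost 1
[col 0] KZ: children K:{G}, Z:{C} ∪→ {C,G}; cost 1
[col 0] DKYZ: children DY:{G,T}, KZ:{C,G} ∩→ {G}; cost 0
[col 0] CDKYZ: children C:{A}, DKYZ:{G} ∪→ {A,G}; cost 1
[col 1] DY: children D:{T}, Y:{C} ∪→ {C,T}; cost 1
[col 1] KZ: children K:{C}, Z:{G} ∪→ {C,G}; cost 1
[col 1] DKYZ: children DY:{C,T}, KZ:{C,G} ∩→ {C}; cost 0
[col 1] CDKYZ: children C:{A}, DKYZ:{C} ∪→ {A,C}; cost 1
[col 2] DY: children D:{G}, Y:{C} ∪→ {C,G}; cost 1
[col 2] KZ: children K:{C}, Z:{T} ∪→ {C,T}; cost 1
[col 2] DKYZ: children DY:{C,G}, KZ:{C,T} ∩→ {C}; cost 0
[col 2] CDKYZ: children C:{T}, DKYZ:{C} ∪→ {C,T}; cost 1
per-site changes: [3, 3, 3]; total = 9

C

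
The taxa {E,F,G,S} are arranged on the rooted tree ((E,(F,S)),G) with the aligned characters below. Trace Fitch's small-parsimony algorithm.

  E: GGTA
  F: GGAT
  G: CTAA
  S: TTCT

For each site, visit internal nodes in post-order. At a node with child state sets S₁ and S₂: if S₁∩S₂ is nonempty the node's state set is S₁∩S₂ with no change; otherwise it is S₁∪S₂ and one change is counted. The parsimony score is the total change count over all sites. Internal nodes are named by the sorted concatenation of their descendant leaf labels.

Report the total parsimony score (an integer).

7

site 0, node FS: F={G} ∪ S={T} → {G,T} (+1)
site 0, node EFS: E={G} ∩ FS={G,T} → {G} (+0)
site 0, node EFGS: EFS={G} ∪ G={C} → {C,G} (+1)
site 1, node FS: F={G} ∪ S={T} → {G,T} (+1)
site 1, node EFS: E={G} ∩ FS={G,T} → {G} (+0)
site 1, node EFGS: EFS={G} ∪ G={T} → {G,T} (+1)
site 2, node FS: F={A} ∪ S={C} → {A,C} (+1)
site 2, node EFS: E={T} ∪ FS={A,C} → {A,C,T} (+1)
site 2, node EFGS: EFS={A,C,T} ∩ G={A} → {A} (+0)
site 3, node FS: F={T} ∩ S={T} → {T} (+0)
site 3, node EFS: E={A} ∪ FS={T} → {A,T} (+1)
site 3, node EFGS: EFS={A,T} ∩ G={A} → {A} (+0)
per-site changes: [2, 2, 2, 1]; total = 7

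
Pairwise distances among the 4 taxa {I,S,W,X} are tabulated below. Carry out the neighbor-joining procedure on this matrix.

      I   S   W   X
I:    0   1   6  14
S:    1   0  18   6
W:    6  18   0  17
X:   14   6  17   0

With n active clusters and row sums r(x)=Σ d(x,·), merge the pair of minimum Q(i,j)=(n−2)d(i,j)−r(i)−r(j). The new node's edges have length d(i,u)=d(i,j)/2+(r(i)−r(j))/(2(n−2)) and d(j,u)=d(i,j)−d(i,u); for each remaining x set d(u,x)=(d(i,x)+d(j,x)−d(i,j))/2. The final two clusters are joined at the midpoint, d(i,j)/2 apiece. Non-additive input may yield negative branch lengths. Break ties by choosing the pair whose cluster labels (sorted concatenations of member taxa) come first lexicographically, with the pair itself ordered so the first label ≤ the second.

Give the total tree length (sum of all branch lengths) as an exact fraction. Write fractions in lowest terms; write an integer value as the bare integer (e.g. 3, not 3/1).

37/2

step 1: merge (I,W) at d=6, Q=-50; branch lengths I→-2, W→8; new cluster IW
  updated: d(IW,S)=13/2, d(IW,X)=25/2
step 2: merge (IW,S) at d=13/2, Q=-25; branch lengths IW→13/2, S→0; new cluster ISW
  updated: d(ISW,X)=6
step 3: merge (ISW,X) at d=6; branch lengths ISW→3, X→3; new cluster ISWX
final tree: (((I:-2,W:8):13/2,S:0):3,X:3)
total length: 37/2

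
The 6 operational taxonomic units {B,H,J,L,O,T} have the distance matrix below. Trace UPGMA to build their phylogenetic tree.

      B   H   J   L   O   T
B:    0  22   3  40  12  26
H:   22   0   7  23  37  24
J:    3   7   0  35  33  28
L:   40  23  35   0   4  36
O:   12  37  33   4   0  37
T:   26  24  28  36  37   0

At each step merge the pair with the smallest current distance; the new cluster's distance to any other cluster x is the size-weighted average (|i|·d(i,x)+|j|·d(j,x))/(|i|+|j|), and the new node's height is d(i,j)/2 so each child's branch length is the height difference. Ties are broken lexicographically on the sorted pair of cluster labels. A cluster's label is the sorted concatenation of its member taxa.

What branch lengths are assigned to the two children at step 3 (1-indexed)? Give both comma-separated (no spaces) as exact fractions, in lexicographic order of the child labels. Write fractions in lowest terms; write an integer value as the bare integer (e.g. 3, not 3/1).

step 1: merge (B,J) at d=3; branch lengths B→3/2, J→3/2; new cluster BJ
  updated: d(BJ,H)=29/2, d(BJ,L)=75/2, d(BJ,O)=45/2, d(BJ,T)=27
step 2: merge (L,O) at d=4; branch lengths L→2, O→2; new cluster LO
  updated: d(BJ,LO)=30, d(H,LO)=30, d(LO,T)=73/2
step 3: merge (BJ,H) at d=29/2; branch lengths BJ→23/4, H→29/4; new cluster BHJ
  updated: d(BHJ,LO)=30, d(BHJ,T)=26
step 4: merge (BHJ,T) at d=26; branch lengths BHJ→23/4, T→13; new cluster BHJT
  updated: d(BHJT,LO)=253/8
step 5: merge (BHJT,LO) at d=253/8; branch lengths BHJT→45/16, LO→221/16; new cluster BHJLOT
final tree: ((((B:3/2,J:3/2):23/4,H:29/4):23/4,T:13):45/16,(L:2,O:2):221/16)
total length: 443/8

23/4,29/4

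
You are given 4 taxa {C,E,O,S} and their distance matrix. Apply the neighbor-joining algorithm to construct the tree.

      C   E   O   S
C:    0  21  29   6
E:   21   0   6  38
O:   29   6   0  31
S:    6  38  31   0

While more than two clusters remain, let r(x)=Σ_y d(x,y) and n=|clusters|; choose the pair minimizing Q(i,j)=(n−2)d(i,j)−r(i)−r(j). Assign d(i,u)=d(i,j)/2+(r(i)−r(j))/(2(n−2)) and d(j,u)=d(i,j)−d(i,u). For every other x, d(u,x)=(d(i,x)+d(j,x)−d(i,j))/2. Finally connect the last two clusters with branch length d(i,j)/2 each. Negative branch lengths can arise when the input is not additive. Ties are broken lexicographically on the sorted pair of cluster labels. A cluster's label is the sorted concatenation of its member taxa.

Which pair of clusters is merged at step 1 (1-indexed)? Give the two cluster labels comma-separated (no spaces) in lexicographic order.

1. join C+S (d=6, Q=-119) ⇒ CS; edges |C|=-7/4, |S|=31/4
  updated: d(CS,E)=53/2, d(CS,O)=27
2. join CS+E (d=53/2, Q=-119/2) ⇒ CES; edges |CS|=95/4, |E|=11/4
  updated: d(CES,O)=13/4
3. join CES+O (d=13/4) ⇒ CEOS; edges |CES|=13/8, |O|=13/8
final tree: (((C:-7/4,S:31/4):95/4,E:11/4):13/8,O:13/8)
total length: 143/4

C,S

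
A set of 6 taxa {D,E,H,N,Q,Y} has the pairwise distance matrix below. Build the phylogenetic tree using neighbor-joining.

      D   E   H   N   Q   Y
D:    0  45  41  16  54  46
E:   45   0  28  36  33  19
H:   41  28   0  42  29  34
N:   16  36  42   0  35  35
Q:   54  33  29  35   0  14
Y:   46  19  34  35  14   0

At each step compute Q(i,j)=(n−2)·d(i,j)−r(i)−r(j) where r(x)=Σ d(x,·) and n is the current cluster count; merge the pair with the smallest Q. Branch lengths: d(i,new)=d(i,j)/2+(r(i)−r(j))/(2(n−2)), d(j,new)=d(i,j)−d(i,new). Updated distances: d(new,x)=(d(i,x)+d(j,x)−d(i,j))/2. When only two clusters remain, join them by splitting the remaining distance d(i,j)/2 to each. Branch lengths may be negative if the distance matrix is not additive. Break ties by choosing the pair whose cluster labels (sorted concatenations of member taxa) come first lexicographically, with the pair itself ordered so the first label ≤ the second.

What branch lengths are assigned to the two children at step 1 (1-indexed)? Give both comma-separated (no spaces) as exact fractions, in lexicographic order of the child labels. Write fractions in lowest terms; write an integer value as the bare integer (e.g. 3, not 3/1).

51/4,13/4

1. join D+N (d=16, Q=-302) ⇒ DN; edges |D|=51/4, |N|=13/4
  updated: d(DN,E)=65/2, d(DN,H)=67/2, d(DN,Q)=73/2, d(DN,Y)=65/2
2. join Q+Y (d=14, Q=-170) ⇒ QY; edges |Q|=55/6, |Y|=29/6
  updated: d(DN,QY)=55/2, d(E,QY)=19, d(H,QY)=49/2
3. join DN+H (d=67/2, Q=-225/2) ⇒ DHN; edges |DN|=149/8, |H|=119/8
  updated: d(DHN,E)=27/2, d(DHN,QY)=37/4
4. join DHN+E (d=27/2, Q=-167/4) ⇒ DEHN; edges |DHN|=15/8, |E|=93/8
  updated: d(DEHN,QY)=59/8
5. join DEHN+QY (d=59/8) ⇒ DEHNQY; edges |DEHN|=59/16, |QY|=59/16
final tree: ((((D:51/4,N:13/4):149/8,H:119/8):15/8,E:93/8):59/16,(Q:55/6,Y:29/6):59/16)
total length: 675/8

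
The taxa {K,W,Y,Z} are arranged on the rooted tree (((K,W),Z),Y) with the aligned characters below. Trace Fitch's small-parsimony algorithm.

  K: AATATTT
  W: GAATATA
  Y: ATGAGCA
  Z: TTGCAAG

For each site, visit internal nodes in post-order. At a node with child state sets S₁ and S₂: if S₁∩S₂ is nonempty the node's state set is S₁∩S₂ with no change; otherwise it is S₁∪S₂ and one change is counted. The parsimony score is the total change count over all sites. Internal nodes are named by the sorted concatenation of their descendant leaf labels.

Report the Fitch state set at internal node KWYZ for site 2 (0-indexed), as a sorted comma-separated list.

G

site 0, node KW: K={A} ∪ W={G} → {A,G} (+1)
site 0, node KWZ: KW={A,G} ∪ Z={T} → {A,G,T} (+1)
site 0, node KWYZ: KWZ={A,G,T} ∩ Y={A} → {A} (+0)
site 1, node KW: K={A} ∩ W={A} → {A} (+0)
site 1, node KWZ: KW={A} ∪ Z={T} → {A,T} (+1)
site 1, node KWYZ: KWZ={A,T} ∩ Y={T} → {T} (+0)
site 2, node KW: K={T} ∪ W={A} → {A,T} (+1)
site 2, node KWZ: KW={A,T} ∪ Z={G} → {A,G,T} (+1)
site 2, node KWYZ: KWZ={A,G,T} ∩ Y={G} → {G} (+0)
site 3, node KW: K={A} ∪ W={T} → {A,T} (+1)
site 3, node KWZ: KW={A,T} ∪ Z={C} → {A,C,T} (+1)
site 3, node KWYZ: KWZ={A,C,T} ∩ Y={A} → {A} (+0)
site 4, node KW: K={T} ∪ W={A} → {A,T} (+1)
site 4, node KWZ: KW={A,T} ∩ Z={A} → {A} (+0)
site 4, node KWYZ: KWZ={A} ∪ Y={G} → {A,G} (+1)
site 5, node KW: K={T} ∩ W={T} → {T} (+0)
site 5, node KWZ: KW={T} ∪ Z={A} → {A,T} (+1)
site 5, node KWYZ: KWZ={A,T} ∪ Y={C} → {A,C,T} (+1)
site 6, node KW: K={T} ∪ W={A} → {A,T} (+1)
site 6, node KWZ: KW={A,T} ∪ Z={G} → {A,G,T} (+1)
site 6, node KWYZ: KWZ={A,G,T} ∩ Y={A} → {A} (+0)
per-site changes: [2, 1, 2, 2, 2, 2, 2]; total = 13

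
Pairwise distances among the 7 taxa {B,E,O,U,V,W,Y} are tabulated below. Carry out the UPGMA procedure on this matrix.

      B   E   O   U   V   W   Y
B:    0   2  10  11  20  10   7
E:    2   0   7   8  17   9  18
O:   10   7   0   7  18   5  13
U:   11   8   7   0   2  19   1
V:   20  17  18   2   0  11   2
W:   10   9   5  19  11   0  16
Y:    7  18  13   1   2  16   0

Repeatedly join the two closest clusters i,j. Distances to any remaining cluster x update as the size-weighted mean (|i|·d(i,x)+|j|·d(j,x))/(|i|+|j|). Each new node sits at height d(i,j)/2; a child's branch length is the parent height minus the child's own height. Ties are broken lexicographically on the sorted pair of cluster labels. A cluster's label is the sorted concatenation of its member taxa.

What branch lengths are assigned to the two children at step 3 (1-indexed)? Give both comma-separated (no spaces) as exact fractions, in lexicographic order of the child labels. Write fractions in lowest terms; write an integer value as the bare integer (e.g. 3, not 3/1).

step 1: merge (U,Y) at d=1; branch lengths U→1/2, Y→1/2; new cluster UY
  updated: d(B,UY)=9, d(E,UY)=13, d(O,UY)=10, d(UY,V)=2, d(UY,W)=35/2
step 2: merge (B,E) at d=2; branch lengths B→1, E→1; new cluster BE
  updated: d(BE,O)=17/2, d(BE,UY)=11, d(BE,V)=37/2, d(BE,W)=19/2
step 3: merge (UY,V) at d=2; branch lengths UY→1/2, V→1; new cluster UVY
  updated: d(BE,UVY)=27/2, d(O,UVY)=38/3, d(UVY,W)=46/3
step 4: merge (O,W) at d=5; branch lengths O→5/2, W→5/2; new cluster OW
  updated: d(BE,OW)=9, d(OW,UVY)=14
step 5: merge (BE,OW) at d=9; branch lengths BE→7/2, OW→2; new cluster BEOW
  updated: d(BEOW,UVY)=55/4
step 6: merge (BEOW,UVY) at d=55/4; branch lengths BEOW→19/8, UVY→47/8; new cluster BEOUVWY
final tree: (((B:1,E:1):7/2,(O:5/2,W:5/2):2):19/8,((U:1/2,Y:1/2):1/2,V:1):47/8)
total length: 93/4

1/2,1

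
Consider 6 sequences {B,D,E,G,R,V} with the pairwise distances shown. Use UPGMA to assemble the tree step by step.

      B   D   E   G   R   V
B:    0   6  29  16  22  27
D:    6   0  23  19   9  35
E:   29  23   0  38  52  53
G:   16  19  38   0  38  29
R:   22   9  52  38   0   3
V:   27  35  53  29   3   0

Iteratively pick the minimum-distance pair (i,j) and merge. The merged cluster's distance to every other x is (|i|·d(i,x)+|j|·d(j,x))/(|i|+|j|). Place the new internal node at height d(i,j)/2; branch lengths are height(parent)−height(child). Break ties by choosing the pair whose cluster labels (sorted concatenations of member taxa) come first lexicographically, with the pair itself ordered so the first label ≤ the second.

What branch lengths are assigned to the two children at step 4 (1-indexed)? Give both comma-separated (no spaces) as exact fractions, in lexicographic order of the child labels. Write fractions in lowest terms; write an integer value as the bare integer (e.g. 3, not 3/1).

iteration 1: select R,V (d=3); attach at lengths (3/2, 3/2); label the merged cluster RV
  updated: d(B,RV)=49/2, d(D,RV)=22, d(E,RV)=105/2, d(G,RV)=67/2
iteration 2: select B,D (d=6); attach at lengths (3, 3); label the merged cluster BD
  updated: d(BD,E)=26, d(BD,G)=35/2, d(BD,RV)=93/4
iteration 3: select BD,G (d=35/2); attach at lengths (23/4, 35/4); label the merged cluster BDG
  updated: d(BDG,E)=30, d(BDG,RV)=80/3
iteration 4: select BDG,RV (d=80/3); attach at lengths (55/12, 71/6); label the merged cluster BDGRV
  updated: d(BDGRV,E)=39
iteration 5: select BDGRV,E (d=39); attach at lengths (37/6, 39/2); label the merged cluster BDEGRV
final tree: ((((B:3,D:3):23/4,G:35/4):55/12,(R:3/2,V:3/2):71/6):37/6,E:39/2)
total length: 787/12

55/12,71/6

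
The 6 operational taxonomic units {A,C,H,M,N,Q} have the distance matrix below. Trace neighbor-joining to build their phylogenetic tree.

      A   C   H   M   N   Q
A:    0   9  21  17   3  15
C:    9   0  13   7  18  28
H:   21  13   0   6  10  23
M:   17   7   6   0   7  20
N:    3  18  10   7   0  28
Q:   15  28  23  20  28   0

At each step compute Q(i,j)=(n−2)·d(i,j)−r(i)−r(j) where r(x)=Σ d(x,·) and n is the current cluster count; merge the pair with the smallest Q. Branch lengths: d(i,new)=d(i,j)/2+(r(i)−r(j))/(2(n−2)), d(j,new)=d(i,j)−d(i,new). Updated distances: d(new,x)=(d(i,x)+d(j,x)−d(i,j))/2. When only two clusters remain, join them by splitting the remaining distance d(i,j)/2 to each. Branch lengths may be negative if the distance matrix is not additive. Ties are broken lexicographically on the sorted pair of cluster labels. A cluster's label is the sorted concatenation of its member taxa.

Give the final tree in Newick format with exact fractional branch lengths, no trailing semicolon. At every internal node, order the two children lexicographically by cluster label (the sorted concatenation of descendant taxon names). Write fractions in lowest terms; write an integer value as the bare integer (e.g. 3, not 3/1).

(((((A:11/8,N:13/8):17/4,Q:63/4):53/16,H:83/16):13/16,C:103/16):9/32,M:9/32)

step 1: merge (A,N) at d=3, Q=-119; branch lengths A→11/8, N→13/8; new cluster AN
  updated: d(AN,C)=12, d(AN,H)=14, d(AN,M)=21/2, d(AN,Q)=20
step 2: merge (AN,Q) at d=20, Q=-175/2; branch lengths AN→17/4, Q→63/4; new cluster ANQ
  updated: d(ANQ,C)=10, d(ANQ,H)=17/2, d(ANQ,M)=21/4
step 3: merge (ANQ,H) at d=17/2, Q=-137/4; branch lengths ANQ→53/16, H→83/16; new cluster AHNQ
  updated: d(AHNQ,C)=29/4, d(AHNQ,M)=11/8
step 4: merge (AHNQ,C) at d=29/4, Q=-125/8; branch lengths AHNQ→13/16, C→103/16; new cluster ACHNQ
  updated: d(ACHNQ,M)=9/16
step 5: merge (ACHNQ,M) at d=9/16; branch lengths ACHNQ→9/32, M→9/32; new cluster ACHMNQ
final tree: (((((A:11/8,N:13/8):17/4,Q:63/4):53/16,H:83/16):13/16,C:103/16):9/32,M:9/32)
total length: 629/16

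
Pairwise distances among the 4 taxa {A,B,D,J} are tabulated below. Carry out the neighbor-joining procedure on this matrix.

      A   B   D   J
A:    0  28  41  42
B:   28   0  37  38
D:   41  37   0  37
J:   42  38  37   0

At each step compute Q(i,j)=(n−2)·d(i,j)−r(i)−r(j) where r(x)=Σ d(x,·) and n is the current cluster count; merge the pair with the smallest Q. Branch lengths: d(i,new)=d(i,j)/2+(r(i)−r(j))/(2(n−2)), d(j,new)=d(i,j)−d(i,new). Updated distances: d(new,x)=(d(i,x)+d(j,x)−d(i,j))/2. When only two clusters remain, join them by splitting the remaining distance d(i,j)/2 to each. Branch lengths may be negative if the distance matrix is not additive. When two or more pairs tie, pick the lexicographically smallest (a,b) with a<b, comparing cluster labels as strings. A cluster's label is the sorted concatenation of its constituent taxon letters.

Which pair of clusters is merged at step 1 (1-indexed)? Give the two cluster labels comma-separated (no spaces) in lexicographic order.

A,B

1. join A+B (d=28, Q=-158) ⇒ AB; edges |A|=16, |B|=12
  updated: d(AB,D)=25, d(AB,J)=26
2. join AB+D (d=25, Q=-88) ⇒ ABD; edges |AB|=7, |D|=18
  updated: d(ABD,J)=19
3. join ABD+J (d=19) ⇒ ABDJ; edges |ABD|=19/2, |J|=19/2
final tree: (((A:16,B:12):7,D:18):19/2,J:19/2)
total length: 72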